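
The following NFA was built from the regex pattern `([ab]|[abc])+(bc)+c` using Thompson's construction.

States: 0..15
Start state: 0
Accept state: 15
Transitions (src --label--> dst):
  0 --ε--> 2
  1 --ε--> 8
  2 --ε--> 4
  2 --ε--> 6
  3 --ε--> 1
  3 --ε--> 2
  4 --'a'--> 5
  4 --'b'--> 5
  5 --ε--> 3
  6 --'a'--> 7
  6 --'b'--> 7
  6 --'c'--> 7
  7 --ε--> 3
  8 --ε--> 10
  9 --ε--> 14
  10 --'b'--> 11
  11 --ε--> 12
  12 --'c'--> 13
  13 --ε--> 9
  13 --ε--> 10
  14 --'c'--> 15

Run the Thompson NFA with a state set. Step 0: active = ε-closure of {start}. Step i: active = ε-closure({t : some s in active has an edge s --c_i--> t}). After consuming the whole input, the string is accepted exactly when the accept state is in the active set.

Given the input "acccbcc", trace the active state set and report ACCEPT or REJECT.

start: ε-closure({0}) = {0,2,4,6}
'a' @ 1: {1,2,3,4,5,6,7,8,10}
'c' @ 2: {1,2,3,4,6,7,8,10}
'c' @ 3: {1,2,3,4,6,7,8,10}
'c' @ 4: {1,2,3,4,6,7,8,10}
'b' @ 5: {1,2,3,4,5,6,7,8,10,11,12}
'c' @ 6: {1,2,3,4,6,7,8,9,10,13,14}
'c' @ 7: {1,2,3,4,6,7,8,10,15}  (accept∈set)
end set {1,2,3,4,6,7,8,10,15} — state 15 in

Answer: ACCEPT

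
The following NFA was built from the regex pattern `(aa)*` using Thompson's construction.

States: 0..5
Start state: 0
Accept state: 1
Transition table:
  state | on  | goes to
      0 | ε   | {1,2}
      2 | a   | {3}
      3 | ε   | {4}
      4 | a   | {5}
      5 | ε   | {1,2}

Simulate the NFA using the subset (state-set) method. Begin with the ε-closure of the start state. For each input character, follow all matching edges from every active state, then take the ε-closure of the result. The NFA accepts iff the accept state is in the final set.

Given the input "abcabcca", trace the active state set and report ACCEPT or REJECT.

Answer: REJECT

Steps:
initial (ε-close {0}): {0,1,2}
'a' @ 1: {3,4}
'b' @ 2: {}  — state set empty
rest 'cabcca' ignored (set empty)
end set {} — state 1 not in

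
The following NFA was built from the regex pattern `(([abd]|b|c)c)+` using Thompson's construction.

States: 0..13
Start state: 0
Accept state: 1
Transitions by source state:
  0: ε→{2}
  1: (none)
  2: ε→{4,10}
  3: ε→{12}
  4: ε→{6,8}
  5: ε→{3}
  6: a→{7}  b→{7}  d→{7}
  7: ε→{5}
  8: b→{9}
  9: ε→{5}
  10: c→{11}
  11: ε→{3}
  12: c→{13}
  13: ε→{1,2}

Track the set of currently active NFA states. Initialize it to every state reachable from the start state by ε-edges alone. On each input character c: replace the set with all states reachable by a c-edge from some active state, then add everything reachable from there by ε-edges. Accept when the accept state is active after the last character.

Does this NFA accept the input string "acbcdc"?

Answer: ACCEPT

Trace:
S₀ = ε-closure({0}) = {0,2,4,6,8,10}
'a' @ 1: {3,5,7,12}
'c' @ 2: {1,2,4,6,8,10,13}  ✓accept
'b' @ 3: {3,5,7,9,12}
'c' @ 4: {1,2,4,6,8,10,13}  ✓accept
'd' @ 5: {3,5,7,12}
'c' @ 6: {1,2,4,6,8,10,13}  ✓accept
after full input: {1,2,4,6,8,10,13}  (accept=1 in)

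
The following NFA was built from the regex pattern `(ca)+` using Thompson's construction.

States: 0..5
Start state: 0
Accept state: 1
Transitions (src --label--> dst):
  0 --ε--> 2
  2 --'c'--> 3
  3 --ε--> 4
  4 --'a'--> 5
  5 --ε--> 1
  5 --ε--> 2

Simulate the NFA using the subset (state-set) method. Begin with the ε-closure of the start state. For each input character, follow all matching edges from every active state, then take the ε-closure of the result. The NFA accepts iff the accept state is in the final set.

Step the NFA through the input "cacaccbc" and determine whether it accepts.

Answer: REJECT

Derivation:
S₀ = ε-closure({0}) = {0,2}
'c' @ 1: {3,4}
'a' @ 2: {1,2,5}  (accept∈set)
'c' @ 3: {3,4}
'a' @ 4: {1,2,5}  (accept∈set)
'c' @ 5: {3,4}
'c' @ 6: {}  — state set empty
rest 'bc' ignored (set empty)
final: {}; accept 1 not in set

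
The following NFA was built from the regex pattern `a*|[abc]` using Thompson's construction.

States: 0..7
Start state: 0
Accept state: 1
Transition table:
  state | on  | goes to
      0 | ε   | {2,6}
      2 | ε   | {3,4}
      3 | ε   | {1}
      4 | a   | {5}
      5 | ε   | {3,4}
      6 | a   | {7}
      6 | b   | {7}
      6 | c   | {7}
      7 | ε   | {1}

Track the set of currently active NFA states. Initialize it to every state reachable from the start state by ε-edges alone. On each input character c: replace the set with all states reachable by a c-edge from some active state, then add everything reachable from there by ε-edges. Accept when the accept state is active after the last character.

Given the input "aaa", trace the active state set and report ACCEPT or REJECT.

Answer: ACCEPT

Steps:
S₀ = ε-closure({0}) = {0,1,2,3,4,6}
'a' @ 1: {1,3,4,5,7}  (accept∈set)
'a' @ 2: {1,3,4,5}  (accept∈set)
'a' @ 3: {1,3,4,5}  (accept∈set)
final: {1,3,4,5}; accept 1 in set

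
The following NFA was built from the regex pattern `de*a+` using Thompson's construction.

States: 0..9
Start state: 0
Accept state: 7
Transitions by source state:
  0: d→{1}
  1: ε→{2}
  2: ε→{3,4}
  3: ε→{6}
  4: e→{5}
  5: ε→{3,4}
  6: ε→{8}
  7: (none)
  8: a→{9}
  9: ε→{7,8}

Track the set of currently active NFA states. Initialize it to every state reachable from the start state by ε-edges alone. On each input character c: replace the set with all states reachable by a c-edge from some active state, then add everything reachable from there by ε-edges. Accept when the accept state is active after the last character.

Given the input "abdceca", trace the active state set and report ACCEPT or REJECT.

S₀ = ε-closure({0}) = {0}
'a' @ 1: {}  — state set empty
rest 'bdceca' ignored (set empty)
final: {}; accept 7 not in set

Answer: REJECT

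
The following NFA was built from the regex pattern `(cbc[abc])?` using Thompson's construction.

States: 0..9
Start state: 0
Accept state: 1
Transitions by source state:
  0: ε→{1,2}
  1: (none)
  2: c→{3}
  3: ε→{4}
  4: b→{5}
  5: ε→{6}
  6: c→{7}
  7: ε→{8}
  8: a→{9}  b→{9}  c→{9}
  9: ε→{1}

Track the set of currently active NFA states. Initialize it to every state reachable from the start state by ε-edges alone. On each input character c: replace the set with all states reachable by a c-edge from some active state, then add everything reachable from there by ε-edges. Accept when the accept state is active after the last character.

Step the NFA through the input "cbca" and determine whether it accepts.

initial (ε-close {0}): {0,1,2}
'c' @ 1: {3,4}
'b' @ 2: {5,6}
'c' @ 3: {7,8}
'a' @ 4: {1,9}  [accepting]
end set {1,9} — state 1 in

Answer: ACCEPT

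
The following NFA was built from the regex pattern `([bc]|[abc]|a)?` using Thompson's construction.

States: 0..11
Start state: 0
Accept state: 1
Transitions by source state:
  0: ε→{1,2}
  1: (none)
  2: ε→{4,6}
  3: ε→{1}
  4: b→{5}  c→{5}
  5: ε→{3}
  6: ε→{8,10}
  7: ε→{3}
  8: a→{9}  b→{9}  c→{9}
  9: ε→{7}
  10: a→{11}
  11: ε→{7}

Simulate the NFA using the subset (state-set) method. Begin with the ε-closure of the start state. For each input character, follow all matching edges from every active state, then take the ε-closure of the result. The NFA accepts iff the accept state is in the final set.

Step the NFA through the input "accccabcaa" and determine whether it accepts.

Answer: REJECT

Steps:
S₀ = ε-closure({0}) = {0,1,2,4,6,8,10}
'a' @ 1: {1,3,7,9,11}  ✓accept
'c' @ 2: {}  — state set empty
rest 'cccabcaa' ignored (set empty)
end set {} — state 1 not in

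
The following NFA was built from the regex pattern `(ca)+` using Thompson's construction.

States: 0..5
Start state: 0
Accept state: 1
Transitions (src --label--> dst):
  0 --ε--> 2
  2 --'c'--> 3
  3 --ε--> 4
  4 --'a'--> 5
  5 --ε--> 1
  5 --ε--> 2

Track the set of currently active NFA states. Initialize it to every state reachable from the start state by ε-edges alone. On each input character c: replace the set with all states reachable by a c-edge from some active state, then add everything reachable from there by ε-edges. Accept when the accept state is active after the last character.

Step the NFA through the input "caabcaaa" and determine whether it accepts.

Answer: REJECT

Derivation:
initial (ε-close {0}): {0,2}
'c' @ 1: {3,4}
'a' @ 2: {1,2,5}  (accept∈set)
'a' @ 3: {}  — no active states
rest 'bcaaa' ignored (set empty)
final: {}; accept 1 not in set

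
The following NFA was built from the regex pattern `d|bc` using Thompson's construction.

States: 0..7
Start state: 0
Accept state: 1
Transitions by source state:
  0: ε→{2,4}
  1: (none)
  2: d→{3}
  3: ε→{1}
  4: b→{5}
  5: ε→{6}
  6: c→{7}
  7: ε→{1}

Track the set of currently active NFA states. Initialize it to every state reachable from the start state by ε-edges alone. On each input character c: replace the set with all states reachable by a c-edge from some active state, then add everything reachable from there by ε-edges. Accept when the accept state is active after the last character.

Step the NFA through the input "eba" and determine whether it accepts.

S₀ = ε-closure({0}) = {0,2,4}
'e' @ 1: {}  — no active states
rest 'ba' ignored (set empty)
after full input: {}  (accept=1 not in)

Answer: REJECT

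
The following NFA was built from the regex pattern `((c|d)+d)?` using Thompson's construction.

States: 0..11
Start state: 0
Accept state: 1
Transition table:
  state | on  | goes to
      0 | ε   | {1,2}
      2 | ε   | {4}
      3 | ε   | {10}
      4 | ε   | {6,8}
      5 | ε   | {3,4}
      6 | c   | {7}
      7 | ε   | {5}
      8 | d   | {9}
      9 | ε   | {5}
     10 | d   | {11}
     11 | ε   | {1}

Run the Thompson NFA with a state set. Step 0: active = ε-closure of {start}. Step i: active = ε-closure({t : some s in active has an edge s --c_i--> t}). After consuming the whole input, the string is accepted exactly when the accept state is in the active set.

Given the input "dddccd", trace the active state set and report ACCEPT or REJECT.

start: ε-closure({0}) = {0,1,2,4,6,8}
'd' @ 1: {3,4,5,6,8,9,10}
'd' @ 2: {1,3,4,5,6,8,9,10,11}  ✓accept
'd' @ 3: {1,3,4,5,6,8,9,10,11}  ✓accept
'c' @ 4: {3,4,5,6,7,8,10}
'c' @ 5: {3,4,5,6,7,8,10}
'd' @ 6: {1,3,4,5,6,8,9,10,11}  ✓accept
final: {1,3,4,5,6,8,9,10,11}; accept 1 in set

Answer: ACCEPT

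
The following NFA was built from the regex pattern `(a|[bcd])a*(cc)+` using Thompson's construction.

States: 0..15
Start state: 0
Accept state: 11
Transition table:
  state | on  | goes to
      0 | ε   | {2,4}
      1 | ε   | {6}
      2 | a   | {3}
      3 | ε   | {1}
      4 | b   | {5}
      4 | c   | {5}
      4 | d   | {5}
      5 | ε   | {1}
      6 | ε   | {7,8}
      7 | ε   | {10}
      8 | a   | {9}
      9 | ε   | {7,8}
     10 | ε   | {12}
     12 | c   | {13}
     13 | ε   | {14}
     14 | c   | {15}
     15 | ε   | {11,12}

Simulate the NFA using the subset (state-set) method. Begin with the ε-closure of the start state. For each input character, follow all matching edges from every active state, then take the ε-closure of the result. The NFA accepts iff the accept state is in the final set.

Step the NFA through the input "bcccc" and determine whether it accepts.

S₀ = ε-closure({0}) = {0,2,4}
'b' @ 1: {1,5,6,7,8,10,12}
'c' @ 2: {13,14}
'c' @ 3: {11,12,15}  (accept∈set)
'c' @ 4: {13,14}
'c' @ 5: {11,12,15}  (accept∈set)
final: {11,12,15}; accept 11 in set

Answer: ACCEPT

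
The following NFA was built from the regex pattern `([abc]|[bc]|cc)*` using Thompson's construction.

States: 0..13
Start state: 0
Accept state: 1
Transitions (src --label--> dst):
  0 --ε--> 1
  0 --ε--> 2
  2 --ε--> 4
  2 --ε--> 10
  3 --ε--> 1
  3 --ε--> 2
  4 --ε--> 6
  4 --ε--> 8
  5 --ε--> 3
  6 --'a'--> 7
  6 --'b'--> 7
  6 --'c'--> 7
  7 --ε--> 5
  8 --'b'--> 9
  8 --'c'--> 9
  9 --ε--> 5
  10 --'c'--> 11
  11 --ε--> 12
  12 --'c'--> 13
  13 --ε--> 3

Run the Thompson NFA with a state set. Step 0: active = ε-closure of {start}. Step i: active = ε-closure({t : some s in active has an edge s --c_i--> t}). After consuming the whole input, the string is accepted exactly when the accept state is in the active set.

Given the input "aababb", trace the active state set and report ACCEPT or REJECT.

start: ε-closure({0}) = {0,1,2,4,6,8,10}
'a' @ 1: {1,2,3,4,5,6,7,8,10}  (accept∈set)
'a' @ 2: {1,2,3,4,5,6,7,8,10}  (accept∈set)
'b' @ 3: {1,2,3,4,5,6,7,8,9,10}  (accept∈set)
'a' @ 4: {1,2,3,4,5,6,7,8,10}  (accept∈set)
'b' @ 5: {1,2,3,4,5,6,7,8,9,10}  (accept∈set)
'b' @ 6: {1,2,3,4,5,6,7,8,9,10}  (accept∈set)
after full input: {1,2,3,4,5,6,7,8,9,10}  (accept=1 in)

Answer: ACCEPT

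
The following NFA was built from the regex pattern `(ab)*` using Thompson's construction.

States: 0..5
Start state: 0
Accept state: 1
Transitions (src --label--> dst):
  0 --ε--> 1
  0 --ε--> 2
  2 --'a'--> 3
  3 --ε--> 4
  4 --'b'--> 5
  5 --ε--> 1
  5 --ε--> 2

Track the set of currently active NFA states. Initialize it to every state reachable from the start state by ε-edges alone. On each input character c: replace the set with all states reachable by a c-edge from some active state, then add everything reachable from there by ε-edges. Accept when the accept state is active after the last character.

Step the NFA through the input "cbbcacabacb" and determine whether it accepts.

initial (ε-close {0}): {0,1,2}
'c' @ 1: {}  — no active states
rest 'bbcacabacb' ignored (set empty)
final: {}; accept 1 not in set

Answer: REJECT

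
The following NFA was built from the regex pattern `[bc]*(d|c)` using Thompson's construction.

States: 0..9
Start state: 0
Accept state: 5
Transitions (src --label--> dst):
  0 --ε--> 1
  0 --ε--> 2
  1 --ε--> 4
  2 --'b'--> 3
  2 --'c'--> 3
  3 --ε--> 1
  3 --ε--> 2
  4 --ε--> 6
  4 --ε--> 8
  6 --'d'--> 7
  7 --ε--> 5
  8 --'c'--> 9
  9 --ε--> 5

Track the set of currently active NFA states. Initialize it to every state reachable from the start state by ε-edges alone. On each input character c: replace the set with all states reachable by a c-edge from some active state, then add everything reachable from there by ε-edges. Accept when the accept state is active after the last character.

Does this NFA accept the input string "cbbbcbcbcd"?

start: ε-closure({0}) = {0,1,2,4,6,8}
'c' @ 1: {1,2,3,4,5,6,8,9}  [accepting]
'b' @ 2: {1,2,3,4,6,8}
'b' @ 3: {1,2,3,4,6,8}
'b' @ 4: {1,2,3,4,6,8}
'c' @ 5: {1,2,3,4,5,6,8,9}  [accepting]
'b' @ 6: {1,2,3,4,6,8}
'c' @ 7: {1,2,3,4,5,6,8,9}  [accepting]
'b' @ 8: {1,2,3,4,6,8}
'c' @ 9: {1,2,3,4,5,6,8,9}  [accepting]
'd' @ 10: {5,7}  [accepting]
after full input: {5,7}  (accept=5 in)

Answer: ACCEPT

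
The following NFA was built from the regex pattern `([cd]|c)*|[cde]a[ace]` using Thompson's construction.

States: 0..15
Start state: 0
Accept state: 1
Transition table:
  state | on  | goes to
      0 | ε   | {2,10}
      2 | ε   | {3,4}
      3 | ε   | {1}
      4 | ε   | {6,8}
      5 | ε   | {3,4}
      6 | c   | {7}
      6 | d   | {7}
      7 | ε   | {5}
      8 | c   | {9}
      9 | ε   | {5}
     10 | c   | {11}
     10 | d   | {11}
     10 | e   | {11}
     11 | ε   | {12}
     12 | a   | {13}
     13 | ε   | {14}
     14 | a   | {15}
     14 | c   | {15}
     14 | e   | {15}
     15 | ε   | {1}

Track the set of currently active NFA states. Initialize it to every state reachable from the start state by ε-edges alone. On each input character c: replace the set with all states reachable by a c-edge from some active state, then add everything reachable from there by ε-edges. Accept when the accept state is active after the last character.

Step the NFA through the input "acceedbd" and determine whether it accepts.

Answer: REJECT

Steps:
initial (ε-close {0}): {0,1,2,3,4,6,8,10}
'a' @ 1: {}  — state set empty
rest 'cceedbd' ignored (set empty)
final: {}; accept 1 not in set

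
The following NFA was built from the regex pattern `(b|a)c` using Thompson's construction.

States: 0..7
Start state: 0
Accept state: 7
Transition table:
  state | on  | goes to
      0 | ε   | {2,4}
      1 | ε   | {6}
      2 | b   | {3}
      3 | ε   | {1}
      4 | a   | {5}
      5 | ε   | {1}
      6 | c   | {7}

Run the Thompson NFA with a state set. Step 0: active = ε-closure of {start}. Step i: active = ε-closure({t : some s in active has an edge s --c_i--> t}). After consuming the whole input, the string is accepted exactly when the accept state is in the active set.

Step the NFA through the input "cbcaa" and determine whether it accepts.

initial (ε-close {0}): {0,2,4}
'c' @ 1: {}  — no active states
rest 'bcaa' ignored (set empty)
after full input: {}  (accept=7 not in)

Answer: REJECT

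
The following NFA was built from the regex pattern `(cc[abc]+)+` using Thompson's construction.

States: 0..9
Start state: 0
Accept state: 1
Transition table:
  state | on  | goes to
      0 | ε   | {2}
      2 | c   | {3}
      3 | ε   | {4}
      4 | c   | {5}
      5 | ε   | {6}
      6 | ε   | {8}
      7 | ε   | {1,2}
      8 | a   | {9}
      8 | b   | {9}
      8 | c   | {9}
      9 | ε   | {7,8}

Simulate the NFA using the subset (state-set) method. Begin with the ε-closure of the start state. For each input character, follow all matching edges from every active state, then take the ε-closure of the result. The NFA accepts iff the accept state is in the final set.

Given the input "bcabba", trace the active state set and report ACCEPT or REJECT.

S₀ = ε-closure({0}) = {0,2}
'b' @ 1: {}  — state set empty
rest 'cabba' ignored (set empty)
final: {}; accept 1 not in set

Answer: REJECT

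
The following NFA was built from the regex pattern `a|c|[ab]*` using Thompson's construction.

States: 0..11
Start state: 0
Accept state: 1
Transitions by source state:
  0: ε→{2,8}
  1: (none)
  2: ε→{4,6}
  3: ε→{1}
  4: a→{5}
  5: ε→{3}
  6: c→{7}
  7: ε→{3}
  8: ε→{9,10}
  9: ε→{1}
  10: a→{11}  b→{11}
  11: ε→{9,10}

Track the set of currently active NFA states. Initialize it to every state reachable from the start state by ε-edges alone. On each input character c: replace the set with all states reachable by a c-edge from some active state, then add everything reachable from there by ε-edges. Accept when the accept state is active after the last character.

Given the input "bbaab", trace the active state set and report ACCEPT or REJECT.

Answer: ACCEPT

Steps:
start: ε-closure({0}) = {0,1,2,4,6,8,9,10}
'b' @ 1: {1,9,10,11}  (accept∈set)
'b' @ 2: {1,9,10,11}  (accept∈set)
'a' @ 3: {1,9,10,11}  (accept∈set)
'a' @ 4: {1,9,10,11}  (accept∈set)
'b' @ 5: {1,9,10,11}  (accept∈set)
final: {1,9,10,11}; accept 1 in set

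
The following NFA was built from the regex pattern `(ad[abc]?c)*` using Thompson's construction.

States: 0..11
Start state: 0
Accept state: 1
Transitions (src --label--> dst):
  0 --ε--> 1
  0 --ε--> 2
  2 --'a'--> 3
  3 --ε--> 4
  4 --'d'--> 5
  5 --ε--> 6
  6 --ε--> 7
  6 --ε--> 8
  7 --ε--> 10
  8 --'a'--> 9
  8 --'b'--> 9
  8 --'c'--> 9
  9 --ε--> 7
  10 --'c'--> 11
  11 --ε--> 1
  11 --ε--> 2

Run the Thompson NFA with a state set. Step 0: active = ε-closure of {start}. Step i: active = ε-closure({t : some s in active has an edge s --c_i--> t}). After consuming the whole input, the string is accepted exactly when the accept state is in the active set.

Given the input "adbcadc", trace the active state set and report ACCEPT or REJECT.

Answer: ACCEPT

Trace:
initial (ε-close {0}): {0,1,2}
'a' @ 1: {3,4}
'd' @ 2: {5,6,7,8,10}
'b' @ 3: {7,9,10}
'c' @ 4: {1,2,11}  [accepting]
'a' @ 5: {3,4}
'd' @ 6: {5,6,7,8,10}
'c' @ 7: {1,2,7,9,10,11}  [accepting]
end set {1,2,7,9,10,11} — state 1 in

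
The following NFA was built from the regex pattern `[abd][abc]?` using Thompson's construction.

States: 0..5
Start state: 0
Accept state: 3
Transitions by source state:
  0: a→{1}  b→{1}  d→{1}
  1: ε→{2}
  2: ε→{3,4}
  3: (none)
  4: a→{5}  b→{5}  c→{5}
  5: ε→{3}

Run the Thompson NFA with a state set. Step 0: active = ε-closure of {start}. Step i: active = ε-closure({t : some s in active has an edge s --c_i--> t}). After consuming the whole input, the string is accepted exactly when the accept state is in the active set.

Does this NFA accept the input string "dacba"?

S₀ = ε-closure({0}) = {0}
'd' @ 1: {1,2,3,4}  [accepting]
'a' @ 2: {3,5}  [accepting]
'c' @ 3: {}  — state set empty
rest 'ba' ignored (set empty)
end set {} — state 3 not in

Answer: REJECT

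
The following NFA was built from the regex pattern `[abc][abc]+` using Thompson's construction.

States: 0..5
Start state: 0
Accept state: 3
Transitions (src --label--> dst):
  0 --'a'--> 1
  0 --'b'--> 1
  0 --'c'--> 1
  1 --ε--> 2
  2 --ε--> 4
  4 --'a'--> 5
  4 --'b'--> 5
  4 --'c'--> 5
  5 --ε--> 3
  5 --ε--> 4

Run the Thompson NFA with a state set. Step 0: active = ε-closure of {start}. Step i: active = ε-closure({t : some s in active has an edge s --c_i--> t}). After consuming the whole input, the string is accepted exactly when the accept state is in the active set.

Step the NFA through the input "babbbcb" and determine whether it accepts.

Answer: ACCEPT

Trace:
start: ε-closure({0}) = {0}
'b' @ 1: {1,2,4}
'a' @ 2: {3,4,5}  (accept∈set)
'b' @ 3: {3,4,5}  (accept∈set)
'b' @ 4: {3,4,5}  (accept∈set)
'b' @ 5: {3,4,5}  (accept∈set)
'c' @ 6: {3,4,5}  (accept∈set)
'b' @ 7: {3,4,5}  (accept∈set)
final: {3,4,5}; accept 3 in set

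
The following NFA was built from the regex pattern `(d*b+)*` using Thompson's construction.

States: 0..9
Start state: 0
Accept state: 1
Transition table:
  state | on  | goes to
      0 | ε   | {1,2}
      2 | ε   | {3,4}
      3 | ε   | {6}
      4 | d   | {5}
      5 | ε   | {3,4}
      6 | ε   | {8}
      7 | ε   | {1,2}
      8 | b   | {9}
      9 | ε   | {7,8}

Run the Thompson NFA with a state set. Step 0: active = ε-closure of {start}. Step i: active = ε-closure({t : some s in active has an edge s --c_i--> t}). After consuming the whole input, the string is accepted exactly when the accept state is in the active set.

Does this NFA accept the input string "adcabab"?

Answer: REJECT

Trace:
initial (ε-close {0}): {0,1,2,3,4,6,8}
'a' @ 1: {}  — dead — no transitions
rest 'dcabab' ignored (set empty)
end set {} — state 1 not in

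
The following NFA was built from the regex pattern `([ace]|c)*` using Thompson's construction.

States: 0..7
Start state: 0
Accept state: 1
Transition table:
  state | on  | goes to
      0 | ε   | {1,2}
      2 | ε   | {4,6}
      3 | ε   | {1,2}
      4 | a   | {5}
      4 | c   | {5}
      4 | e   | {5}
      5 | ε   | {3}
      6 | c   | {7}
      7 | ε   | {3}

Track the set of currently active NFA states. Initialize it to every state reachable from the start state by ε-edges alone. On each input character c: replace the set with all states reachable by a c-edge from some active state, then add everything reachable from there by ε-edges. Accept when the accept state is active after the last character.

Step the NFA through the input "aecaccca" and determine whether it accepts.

initial (ε-close {0}): {0,1,2,4,6}
'a' @ 1: {1,2,3,4,5,6}  ✓accept
'e' @ 2: {1,2,3,4,5,6}  ✓accept
'c' @ 3: {1,2,3,4,5,6,7}  ✓accept
'a' @ 4: {1,2,3,4,5,6}  ✓accept
'c' @ 5: {1,2,3,4,5,6,7}  ✓accept
'c' @ 6: {1,2,3,4,5,6,7}  ✓accept
'c' @ 7: {1,2,3,4,5,6,7}  ✓accept
'a' @ 8: {1,2,3,4,5,6}  ✓accept
end set {1,2,3,4,5,6} — state 1 in

Answer: ACCEPT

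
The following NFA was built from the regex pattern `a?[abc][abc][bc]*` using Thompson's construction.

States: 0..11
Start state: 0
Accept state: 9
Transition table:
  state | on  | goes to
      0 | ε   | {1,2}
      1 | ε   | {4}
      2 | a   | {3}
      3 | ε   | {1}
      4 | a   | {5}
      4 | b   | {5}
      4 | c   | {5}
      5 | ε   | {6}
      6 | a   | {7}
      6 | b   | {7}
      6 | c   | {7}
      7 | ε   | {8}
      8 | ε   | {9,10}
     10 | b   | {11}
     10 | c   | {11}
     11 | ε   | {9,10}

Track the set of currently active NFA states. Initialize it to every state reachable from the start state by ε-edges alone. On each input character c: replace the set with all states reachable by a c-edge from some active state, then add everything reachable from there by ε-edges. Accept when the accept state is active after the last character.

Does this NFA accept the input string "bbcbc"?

start: ε-closure({0}) = {0,1,2,4}
'b' @ 1: {5,6}
'b' @ 2: {7,8,9,10}  (accept∈set)
'c' @ 3: {9,10,11}  (accept∈set)
'b' @ 4: {9,10,11}  (accept∈set)
'c' @ 5: {9,10,11}  (accept∈set)
end set {9,10,11} — state 9 in

Answer: ACCEPT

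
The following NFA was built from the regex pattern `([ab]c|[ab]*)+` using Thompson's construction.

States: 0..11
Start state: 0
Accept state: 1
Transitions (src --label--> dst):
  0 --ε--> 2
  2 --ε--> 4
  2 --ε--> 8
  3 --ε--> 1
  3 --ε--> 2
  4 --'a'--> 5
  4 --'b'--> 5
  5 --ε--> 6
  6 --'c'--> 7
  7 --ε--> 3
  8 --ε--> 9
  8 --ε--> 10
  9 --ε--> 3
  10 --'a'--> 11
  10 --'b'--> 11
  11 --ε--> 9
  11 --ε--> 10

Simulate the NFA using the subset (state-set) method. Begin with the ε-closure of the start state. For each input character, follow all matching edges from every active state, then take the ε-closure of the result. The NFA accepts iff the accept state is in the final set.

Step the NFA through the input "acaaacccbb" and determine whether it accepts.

initial (ε-close {0}): {0,1,2,3,4,8,9,10}
'a' @ 1: {1,2,3,4,5,6,8,9,10,11}  [accepting]
'c' @ 2: {1,2,3,4,7,8,9,10}  [accepting]
'a' @ 3: {1,2,3,4,5,6,8,9,10,11}  [accepting]
'a' @ 4: {1,2,3,4,5,6,8,9,10,11}  [accepting]
'a' @ 5: {1,2,3,4,5,6,8,9,10,11}  [accepting]
'c' @ 6: {1,2,3,4,7,8,9,10}  [accepting]
'c' @ 7: {}  — no active states
rest 'cbb' ignored (set empty)
final: {}; accept 1 not in set

Answer: REJECT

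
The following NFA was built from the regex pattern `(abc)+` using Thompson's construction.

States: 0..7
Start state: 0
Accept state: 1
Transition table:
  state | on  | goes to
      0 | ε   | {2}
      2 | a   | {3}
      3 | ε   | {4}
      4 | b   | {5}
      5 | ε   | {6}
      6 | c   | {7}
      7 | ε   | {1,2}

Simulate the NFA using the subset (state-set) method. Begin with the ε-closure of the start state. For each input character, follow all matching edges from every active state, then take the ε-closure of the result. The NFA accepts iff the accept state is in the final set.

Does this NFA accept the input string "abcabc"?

Answer: ACCEPT

Steps:
S₀ = ε-closure({0}) = {0,2}
'a' @ 1: {3,4}
'b' @ 2: {5,6}
'c' @ 3: {1,2,7}  [accepting]
'a' @ 4: {3,4}
'b' @ 5: {5,6}
'c' @ 6: {1,2,7}  [accepting]
end set {1,2,7} — state 1 in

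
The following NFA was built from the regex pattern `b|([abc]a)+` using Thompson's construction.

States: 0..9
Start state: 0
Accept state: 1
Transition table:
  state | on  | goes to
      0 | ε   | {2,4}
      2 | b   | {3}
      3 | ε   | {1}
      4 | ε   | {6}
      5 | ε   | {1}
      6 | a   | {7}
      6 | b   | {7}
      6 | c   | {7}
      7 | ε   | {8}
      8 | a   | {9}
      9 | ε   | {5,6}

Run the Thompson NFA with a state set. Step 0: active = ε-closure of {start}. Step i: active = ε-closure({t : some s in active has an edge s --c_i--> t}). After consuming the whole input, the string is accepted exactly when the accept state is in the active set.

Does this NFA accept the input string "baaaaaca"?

S₀ = ε-closure({0}) = {0,2,4,6}
'b' @ 1: {1,3,7,8}  [accepting]
'a' @ 2: {1,5,6,9}  [accepting]
'a' @ 3: {7,8}
'a' @ 4: {1,5,6,9}  [accepting]
'a' @ 5: {7,8}
'a' @ 6: {1,5,6,9}  [accepting]
'c' @ 7: {7,8}
'a' @ 8: {1,5,6,9}  [accepting]
after full input: {1,5,6,9}  (accept=1 in)

Answer: ACCEPT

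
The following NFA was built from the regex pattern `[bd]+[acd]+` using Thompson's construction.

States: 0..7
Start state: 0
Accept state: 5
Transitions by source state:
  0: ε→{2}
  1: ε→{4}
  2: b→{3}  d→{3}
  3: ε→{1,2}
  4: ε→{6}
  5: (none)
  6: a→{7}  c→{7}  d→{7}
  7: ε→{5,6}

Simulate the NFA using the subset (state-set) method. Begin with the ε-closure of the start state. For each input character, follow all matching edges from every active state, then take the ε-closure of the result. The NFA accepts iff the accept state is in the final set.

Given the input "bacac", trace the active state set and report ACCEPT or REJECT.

Answer: ACCEPT

Derivation:
start: ε-closure({0}) = {0,2}
'b' @ 1: {1,2,3,4,6}
'a' @ 2: {5,6,7}  (accept∈set)
'c' @ 3: {5,6,7}  (accept∈set)
'a' @ 4: {5,6,7}  (accept∈set)
'c' @ 5: {5,6,7}  (accept∈set)
final: {5,6,7}; accept 5 in set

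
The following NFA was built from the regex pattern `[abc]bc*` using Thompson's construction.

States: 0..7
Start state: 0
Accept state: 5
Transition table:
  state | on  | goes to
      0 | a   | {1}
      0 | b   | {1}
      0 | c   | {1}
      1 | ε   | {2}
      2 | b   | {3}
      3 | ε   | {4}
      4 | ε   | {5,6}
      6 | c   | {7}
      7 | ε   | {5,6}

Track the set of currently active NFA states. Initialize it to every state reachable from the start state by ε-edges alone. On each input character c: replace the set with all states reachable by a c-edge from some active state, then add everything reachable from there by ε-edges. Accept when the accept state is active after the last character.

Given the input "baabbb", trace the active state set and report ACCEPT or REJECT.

start: ε-closure({0}) = {0}
'b' @ 1: {1,2}
'a' @ 2: {}  — no active states
rest 'abbb' ignored (set empty)
final: {}; accept 5 not in set

Answer: REJECT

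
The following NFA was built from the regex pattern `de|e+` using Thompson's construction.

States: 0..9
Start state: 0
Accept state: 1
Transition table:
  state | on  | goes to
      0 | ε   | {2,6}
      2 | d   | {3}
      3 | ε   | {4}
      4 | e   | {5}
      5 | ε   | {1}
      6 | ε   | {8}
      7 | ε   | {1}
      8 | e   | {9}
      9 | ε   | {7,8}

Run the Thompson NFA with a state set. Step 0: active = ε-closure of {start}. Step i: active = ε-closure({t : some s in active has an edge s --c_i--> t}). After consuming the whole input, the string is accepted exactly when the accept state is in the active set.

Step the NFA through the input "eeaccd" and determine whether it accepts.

initial (ε-close {0}): {0,2,6,8}
'e' @ 1: {1,7,8,9}  [accepting]
'e' @ 2: {1,7,8,9}  [accepting]
'a' @ 3: {}  — dead — no transitions
rest 'ccd' ignored (set empty)
final: {}; accept 1 not in set

Answer: REJECT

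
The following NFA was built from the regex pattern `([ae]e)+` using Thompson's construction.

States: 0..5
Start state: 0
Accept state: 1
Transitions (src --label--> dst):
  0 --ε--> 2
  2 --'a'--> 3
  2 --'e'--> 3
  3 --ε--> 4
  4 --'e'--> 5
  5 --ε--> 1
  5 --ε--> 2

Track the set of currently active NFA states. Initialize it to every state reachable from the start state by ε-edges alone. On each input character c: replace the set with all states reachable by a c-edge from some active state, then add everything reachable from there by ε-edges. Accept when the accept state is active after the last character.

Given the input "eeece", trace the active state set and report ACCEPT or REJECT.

Answer: REJECT

Trace:
initial (ε-close {0}): {0,2}
'e' @ 1: {3,4}
'e' @ 2: {1,2,5}  (accept∈set)
'e' @ 3: {3,4}
'c' @ 4: {}  — dead — no transitions
rest 'e' ignored (set empty)
after full input: {}  (accept=1 not in)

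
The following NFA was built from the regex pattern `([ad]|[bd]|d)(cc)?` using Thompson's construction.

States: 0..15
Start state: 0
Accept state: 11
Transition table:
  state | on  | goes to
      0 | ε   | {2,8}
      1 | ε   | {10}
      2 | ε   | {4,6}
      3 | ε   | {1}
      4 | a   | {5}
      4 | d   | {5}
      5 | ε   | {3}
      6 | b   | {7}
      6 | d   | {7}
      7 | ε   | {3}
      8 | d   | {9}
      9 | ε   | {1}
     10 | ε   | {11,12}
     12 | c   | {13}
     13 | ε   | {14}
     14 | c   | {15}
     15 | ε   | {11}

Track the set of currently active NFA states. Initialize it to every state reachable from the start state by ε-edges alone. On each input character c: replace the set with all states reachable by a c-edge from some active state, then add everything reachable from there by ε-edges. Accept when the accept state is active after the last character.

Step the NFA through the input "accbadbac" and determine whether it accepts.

Answer: REJECT

Derivation:
initial (ε-close {0}): {0,2,4,6,8}
'a' @ 1: {1,3,5,10,11,12}  [accepting]
'c' @ 2: {13,14}
'c' @ 3: {11,15}  [accepting]
'b' @ 4: {}  — state set empty
rest 'adbac' ignored (set empty)
end set {} — state 11 not in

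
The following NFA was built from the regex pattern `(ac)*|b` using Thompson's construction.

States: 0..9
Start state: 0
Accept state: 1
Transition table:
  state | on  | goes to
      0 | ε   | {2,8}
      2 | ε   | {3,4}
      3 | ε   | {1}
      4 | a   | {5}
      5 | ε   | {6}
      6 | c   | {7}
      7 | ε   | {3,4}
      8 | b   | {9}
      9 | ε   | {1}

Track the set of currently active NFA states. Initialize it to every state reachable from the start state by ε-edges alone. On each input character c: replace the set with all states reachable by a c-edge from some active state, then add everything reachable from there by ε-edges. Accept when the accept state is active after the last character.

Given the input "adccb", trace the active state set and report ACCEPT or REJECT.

S₀ = ε-closure({0}) = {0,1,2,3,4,8}
'a' @ 1: {5,6}
'd' @ 2: {}  — dead — no transitions
rest 'ccb' ignored (set empty)
final: {}; accept 1 not in set

Answer: REJECT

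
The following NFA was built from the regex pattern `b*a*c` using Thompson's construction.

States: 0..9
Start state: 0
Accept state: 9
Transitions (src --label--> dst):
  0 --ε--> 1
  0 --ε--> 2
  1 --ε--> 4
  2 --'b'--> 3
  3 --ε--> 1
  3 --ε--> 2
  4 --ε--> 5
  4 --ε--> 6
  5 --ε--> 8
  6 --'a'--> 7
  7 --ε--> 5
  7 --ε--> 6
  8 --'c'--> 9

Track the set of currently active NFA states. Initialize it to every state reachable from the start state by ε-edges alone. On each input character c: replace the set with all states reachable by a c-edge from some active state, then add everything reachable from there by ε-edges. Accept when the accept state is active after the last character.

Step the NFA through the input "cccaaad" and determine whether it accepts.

initial (ε-close {0}): {0,1,2,4,5,6,8}
'c' @ 1: {9}  [accepting]
'c' @ 2: {}  — state set empty
rest 'caaad' ignored (set empty)
after full input: {}  (accept=9 not in)

Answer: REJECT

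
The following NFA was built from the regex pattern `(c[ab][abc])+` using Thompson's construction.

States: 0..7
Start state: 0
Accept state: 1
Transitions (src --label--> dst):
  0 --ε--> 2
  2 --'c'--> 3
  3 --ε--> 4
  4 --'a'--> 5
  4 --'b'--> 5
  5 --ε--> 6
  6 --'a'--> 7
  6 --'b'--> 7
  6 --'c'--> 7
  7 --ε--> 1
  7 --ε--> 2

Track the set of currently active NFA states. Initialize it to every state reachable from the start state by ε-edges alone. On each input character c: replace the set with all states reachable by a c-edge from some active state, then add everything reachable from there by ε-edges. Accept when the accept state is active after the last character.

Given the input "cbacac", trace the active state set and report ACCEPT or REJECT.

Answer: ACCEPT

Trace:
initial (ε-close {0}): {0,2}
'c' @ 1: {3,4}
'b' @ 2: {5,6}
'a' @ 3: {1,2,7}  ✓accept
'c' @ 4: {3,4}
'a' @ 5: {5,6}
'c' @ 6: {1,2,7}  ✓accept
after full input: {1,2,7}  (accept=1 in)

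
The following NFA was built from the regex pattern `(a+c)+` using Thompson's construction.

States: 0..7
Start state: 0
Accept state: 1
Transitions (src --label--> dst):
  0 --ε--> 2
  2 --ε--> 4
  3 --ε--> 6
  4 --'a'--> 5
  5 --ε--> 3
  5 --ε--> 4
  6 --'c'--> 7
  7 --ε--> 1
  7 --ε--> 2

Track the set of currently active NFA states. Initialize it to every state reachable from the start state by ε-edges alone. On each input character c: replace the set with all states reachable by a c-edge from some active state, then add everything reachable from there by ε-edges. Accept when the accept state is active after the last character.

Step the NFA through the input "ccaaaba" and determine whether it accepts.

Answer: REJECT

Steps:
S₀ = ε-closure({0}) = {0,2,4}
'c' @ 1: {}  — dead — no transitions
rest 'caaaba' ignored (set empty)
end set {} — state 1 not in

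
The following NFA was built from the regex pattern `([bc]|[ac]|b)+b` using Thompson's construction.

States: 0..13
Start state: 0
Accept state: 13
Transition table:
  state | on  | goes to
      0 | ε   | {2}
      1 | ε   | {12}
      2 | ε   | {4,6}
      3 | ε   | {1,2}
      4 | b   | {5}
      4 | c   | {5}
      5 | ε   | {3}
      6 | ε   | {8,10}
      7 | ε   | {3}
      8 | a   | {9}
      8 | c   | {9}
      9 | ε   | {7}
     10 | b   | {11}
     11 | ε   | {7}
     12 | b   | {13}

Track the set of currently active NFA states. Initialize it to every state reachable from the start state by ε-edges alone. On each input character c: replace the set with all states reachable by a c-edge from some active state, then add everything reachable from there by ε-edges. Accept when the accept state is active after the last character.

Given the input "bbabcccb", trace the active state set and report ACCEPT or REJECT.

Answer: ACCEPT

Derivation:
start: ε-closure({0}) = {0,2,4,6,8,10}
'b' @ 1: {1,2,3,4,5,6,7,8,10,11,12}
'b' @ 2: {1,2,3,4,5,6,7,8,10,11,12,13}  ✓accept
'a' @ 3: {1,2,3,4,6,7,8,9,10,12}
'b' @ 4: {1,2,3,4,5,6,7,8,10,11,12,13}  ✓accept
'c' @ 5: {1,2,3,4,5,6,7,8,9,10,12}
'c' @ 6: {1,2,3,4,5,6,7,8,9,10,12}
'c' @ 7: {1,2,3,4,5,6,7,8,9,10,12}
'b' @ 8: {1,2,3,4,5,6,7,8,10,11,12,13}  ✓accept
end set {1,2,3,4,5,6,7,8,10,11,12,13} — state 13 in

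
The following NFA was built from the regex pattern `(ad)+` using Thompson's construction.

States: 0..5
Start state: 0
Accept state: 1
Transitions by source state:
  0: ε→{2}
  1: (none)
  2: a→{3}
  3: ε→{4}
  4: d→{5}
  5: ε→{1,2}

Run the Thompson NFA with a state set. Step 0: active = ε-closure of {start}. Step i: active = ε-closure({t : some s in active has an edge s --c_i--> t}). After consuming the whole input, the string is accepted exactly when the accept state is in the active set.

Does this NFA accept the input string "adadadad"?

Answer: ACCEPT

Trace:
S₀ = ε-closure({0}) = {0,2}
'a' @ 1: {3,4}
'd' @ 2: {1,2,5}  ✓accept
'a' @ 3: {3,4}
'd' @ 4: {1,2,5}  ✓accept
'a' @ 5: {3,4}
'd' @ 6: {1,2,5}  ✓accept
'a' @ 7: {3,4}
'd' @ 8: {1,2,5}  ✓accept
after full input: {1,2,5}  (accept=1 in)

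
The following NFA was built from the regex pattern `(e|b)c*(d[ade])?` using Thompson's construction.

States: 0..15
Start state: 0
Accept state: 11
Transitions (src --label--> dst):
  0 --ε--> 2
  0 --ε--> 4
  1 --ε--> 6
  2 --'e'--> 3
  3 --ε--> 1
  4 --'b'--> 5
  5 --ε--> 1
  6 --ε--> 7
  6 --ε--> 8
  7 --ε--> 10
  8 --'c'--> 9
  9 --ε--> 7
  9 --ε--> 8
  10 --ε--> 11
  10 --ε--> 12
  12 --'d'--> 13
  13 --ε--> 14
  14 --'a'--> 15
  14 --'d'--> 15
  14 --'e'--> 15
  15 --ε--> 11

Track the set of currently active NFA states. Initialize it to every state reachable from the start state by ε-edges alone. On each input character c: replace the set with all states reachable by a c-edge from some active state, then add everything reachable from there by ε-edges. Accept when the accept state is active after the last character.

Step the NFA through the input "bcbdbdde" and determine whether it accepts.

Answer: REJECT

Trace:
S₀ = ε-closure({0}) = {0,2,4}
'b' @ 1: {1,5,6,7,8,10,11,12}  [accepting]
'c' @ 2: {7,8,9,10,11,12}  [accepting]
'b' @ 3: {}  — dead — no transitions
rest 'dbdde' ignored (set empty)
final: {}; accept 11 not in set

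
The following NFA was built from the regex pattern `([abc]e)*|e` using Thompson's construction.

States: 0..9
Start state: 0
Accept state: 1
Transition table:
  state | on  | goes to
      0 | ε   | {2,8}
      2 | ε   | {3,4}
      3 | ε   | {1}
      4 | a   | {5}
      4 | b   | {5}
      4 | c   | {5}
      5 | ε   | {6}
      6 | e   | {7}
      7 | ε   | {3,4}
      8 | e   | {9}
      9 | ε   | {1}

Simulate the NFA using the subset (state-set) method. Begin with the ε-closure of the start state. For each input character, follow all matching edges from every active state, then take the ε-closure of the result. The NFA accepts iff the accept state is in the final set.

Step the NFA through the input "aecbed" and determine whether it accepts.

Answer: REJECT

Trace:
start: ε-closure({0}) = {0,1,2,3,4,8}
'a' @ 1: {5,6}
'e' @ 2: {1,3,4,7}  [accepting]
'c' @ 3: {5,6}
'b' @ 4: {}  — no active states
rest 'ed' ignored (set empty)
final: {}; accept 1 not in set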